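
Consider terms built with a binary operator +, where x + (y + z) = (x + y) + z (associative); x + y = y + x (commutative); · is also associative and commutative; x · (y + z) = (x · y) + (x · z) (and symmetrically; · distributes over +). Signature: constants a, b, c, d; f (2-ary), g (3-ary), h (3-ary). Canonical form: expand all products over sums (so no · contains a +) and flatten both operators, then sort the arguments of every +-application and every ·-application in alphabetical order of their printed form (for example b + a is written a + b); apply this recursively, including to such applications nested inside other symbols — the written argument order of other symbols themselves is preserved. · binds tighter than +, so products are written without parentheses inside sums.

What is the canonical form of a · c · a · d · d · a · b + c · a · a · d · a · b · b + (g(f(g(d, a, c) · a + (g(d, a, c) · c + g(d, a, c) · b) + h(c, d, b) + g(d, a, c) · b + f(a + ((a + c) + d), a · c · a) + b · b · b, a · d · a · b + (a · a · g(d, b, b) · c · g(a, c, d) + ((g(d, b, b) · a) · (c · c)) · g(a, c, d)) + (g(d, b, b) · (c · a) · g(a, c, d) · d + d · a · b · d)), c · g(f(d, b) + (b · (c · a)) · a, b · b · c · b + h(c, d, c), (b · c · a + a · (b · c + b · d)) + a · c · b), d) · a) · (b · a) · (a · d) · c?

Expand:  a · a · a · b · c · d · d + a · a · a · b · b · c · d + a · a · a · b · c · d · g(f(a · g(d, a, c) + b · b · b + b · g(d, a, c) + b · g(d, a, c) + c · g(d, a, c) + f(a + a + c + d, a · a · c) + h(c, d, b), a · a · b · d + a · a · c · g(a, c, d) · g(d, b, b) + a · b · d · d + a · c · c · g(a, c, d) · g(d, b, b) + a · c · d · g(a, c, d) · g(d, b, b)), c · g(a · a · b · c + f(d, b), b · b · b · c + h(c, d, c), a · b · c + a · b · c + a · b · c + a · b · d), d)
Order the arguments:  a · a · a · b · b · c · d + a · a · a · b · c · d · d + a · a · a · b · c · d · g(f(a · g(d, a, c) + b · b · b + b · g(d, a, c) + b · g(d, a, c) + c · g(d, a, c) + f(a + a + c + d, a · a · c) + h(c, d, b), a · a · b · d + a · a · c · g(a, c, d) · g(d, b, b) + a · b · d · d + a · c · c · g(a, c, d) · g(d, b, b) + a · c · d · g(a, c, d) · g(d, b, b)), c · g(a · a · b · c + f(d, b), b · b · b · c + h(c, d, c), a · b · c + a · b · c + a · b · c + a · b · d), d)

Answer: a · a · a · b · b · c · d + a · a · a · b · c · d · d + a · a · a · b · c · d · g(f(a · g(d, a, c) + b · b · b + b · g(d, a, c) + b · g(d, a, c) + c · g(d, a, c) + f(a + a + c + d, a · a · c) + h(c, d, b), a · a · b · d + a · a · c · g(a, c, d) · g(d, b, b) + a · b · d · d + a · c · c · g(a, c, d) · g(d, b, b) + a · c · d · g(a, c, d) · g(d, b, b)), c · g(a · a · b · c + f(d, b), b · b · b · c + h(c, d, c), a · b · c + a · b · c + a · b · c + a · b · d), d)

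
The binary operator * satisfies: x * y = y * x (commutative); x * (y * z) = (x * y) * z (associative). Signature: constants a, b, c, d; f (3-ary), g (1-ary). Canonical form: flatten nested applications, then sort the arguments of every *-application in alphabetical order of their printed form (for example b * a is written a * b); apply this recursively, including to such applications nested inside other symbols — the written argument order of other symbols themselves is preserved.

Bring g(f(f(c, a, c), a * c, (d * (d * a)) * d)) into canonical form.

Descend into:  (d * (d * a)) * d
Merge nested applications:  d * d * a * d
Order the arguments:  a * d * d * d
Rebuild:  g(f(f(c, a, c), a * c, a * d * d * d))

Answer: g(f(f(c, a, c), a * c, a * d * d * d))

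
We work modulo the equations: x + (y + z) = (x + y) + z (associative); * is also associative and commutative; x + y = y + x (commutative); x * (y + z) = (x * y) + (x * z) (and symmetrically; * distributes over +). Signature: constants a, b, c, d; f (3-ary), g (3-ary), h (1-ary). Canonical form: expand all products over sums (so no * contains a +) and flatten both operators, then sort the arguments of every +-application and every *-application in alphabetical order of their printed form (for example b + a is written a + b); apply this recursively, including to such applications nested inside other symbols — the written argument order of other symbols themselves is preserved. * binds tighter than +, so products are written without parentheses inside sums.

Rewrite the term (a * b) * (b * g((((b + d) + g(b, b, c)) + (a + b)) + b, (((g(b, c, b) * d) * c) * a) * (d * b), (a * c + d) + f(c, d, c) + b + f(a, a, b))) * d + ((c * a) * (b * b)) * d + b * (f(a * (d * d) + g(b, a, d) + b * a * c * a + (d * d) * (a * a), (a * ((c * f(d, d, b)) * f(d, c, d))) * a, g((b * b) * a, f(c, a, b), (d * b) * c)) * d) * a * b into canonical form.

Flatten:  a * b * b * d * g(a + b + b + b + d + g(b, b, c), a * b * c * d * d * g(b, c, b), a * c + b + d + f(a, a, b) + f(c, d, c)) + a * b * b * c * d + a * b * b * d * f(a * a * b * c + a * a * d * d + a * d * d + g(b, a, d), a * a * c * f(d, c, d) * f(d, d, b), g(a * b * b, f(c, a, b), b * c * d))
Sort:  a * b * b * c * d + a * b * b * d * f(a * a * b * c + a * a * d * d + a * d * d + g(b, a, d), a * a * c * f(d, c, d) * f(d, d, b), g(a * b * b, f(c, a, b), b * c * d)) + a * b * b * d * g(a + b + b + b + d + g(b, b, c), a * b * c * d * d * g(b, c, b), a * c + b + d + f(a, a, b) + f(c, d, c))

Answer: a * b * b * c * d + a * b * b * d * f(a * a * b * c + a * a * d * d + a * d * d + g(b, a, d), a * a * c * f(d, c, d) * f(d, d, b), g(a * b * b, f(c, a, b), b * c * d)) + a * b * b * d * g(a + b + b + b + d + g(b, b, c), a * b * c * d * d * g(b, c, b), a * c + b + d + f(a, a, b) + f(c, d, c))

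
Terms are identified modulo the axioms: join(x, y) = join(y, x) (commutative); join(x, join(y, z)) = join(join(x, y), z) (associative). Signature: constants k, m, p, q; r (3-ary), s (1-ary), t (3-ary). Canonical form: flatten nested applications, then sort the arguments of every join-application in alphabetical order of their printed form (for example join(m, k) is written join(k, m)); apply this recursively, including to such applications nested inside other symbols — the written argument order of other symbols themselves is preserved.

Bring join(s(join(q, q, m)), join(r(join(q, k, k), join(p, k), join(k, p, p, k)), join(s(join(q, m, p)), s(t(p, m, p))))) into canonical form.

Answer: join(r(join(k, k, q), join(k, p), join(k, k, p, p)), s(join(m, p, q)), s(join(m, q, q)), s(t(p, m, p)))

Derivation:
Un-nest:  join(s(join(q, q, m)), r(join(q, k, k), join(p, k), join(k, p, p, k)), s(join(q, m, p)), s(t(p, m, p)))
Inside:  s(join(q, q, m))  →  s(join(m, q, q))
Inside:  r(join(q, k, k), join(p, k), join(k, p, p, k))  →  r(join(k, k, q), join(k, p), join(k, k, p, p))
Inside:  s(join(q, m, p))  →  s(join(m, p, q))
Order the arguments:  join(r(join(k, k, q), join(k, p), join(k, k, p, p)), s(join(m, p, q)), s(join(m, q, q)), s(t(p, m, p)))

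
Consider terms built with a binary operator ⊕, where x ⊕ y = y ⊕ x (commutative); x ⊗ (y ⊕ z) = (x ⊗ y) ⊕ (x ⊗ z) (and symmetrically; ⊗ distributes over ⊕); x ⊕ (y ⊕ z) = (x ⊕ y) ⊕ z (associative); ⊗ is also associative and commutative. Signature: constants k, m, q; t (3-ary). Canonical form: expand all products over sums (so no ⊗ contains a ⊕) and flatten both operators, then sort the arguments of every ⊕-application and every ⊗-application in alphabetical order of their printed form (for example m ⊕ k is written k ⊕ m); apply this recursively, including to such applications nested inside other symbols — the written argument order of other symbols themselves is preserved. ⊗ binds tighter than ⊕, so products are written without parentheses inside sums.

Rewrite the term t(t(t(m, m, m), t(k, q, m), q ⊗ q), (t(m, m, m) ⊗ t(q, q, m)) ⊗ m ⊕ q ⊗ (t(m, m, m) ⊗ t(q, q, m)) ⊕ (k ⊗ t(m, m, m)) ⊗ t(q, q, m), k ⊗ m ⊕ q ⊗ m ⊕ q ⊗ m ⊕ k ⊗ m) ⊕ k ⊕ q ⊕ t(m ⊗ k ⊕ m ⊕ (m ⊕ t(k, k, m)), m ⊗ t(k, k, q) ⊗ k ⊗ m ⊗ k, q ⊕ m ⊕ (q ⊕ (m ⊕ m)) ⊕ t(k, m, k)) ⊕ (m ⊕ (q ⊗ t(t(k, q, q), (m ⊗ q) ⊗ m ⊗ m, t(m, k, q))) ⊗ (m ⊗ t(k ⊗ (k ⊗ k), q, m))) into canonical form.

Answer: k ⊕ m ⊕ m ⊗ q ⊗ t(k ⊗ k ⊗ k, q, m) ⊗ t(t(k, q, q), m ⊗ m ⊗ m ⊗ q, t(m, k, q)) ⊕ q ⊕ t(k ⊗ m ⊕ m ⊕ m ⊕ t(k, k, m), k ⊗ k ⊗ m ⊗ m ⊗ t(k, k, q), m ⊕ m ⊕ m ⊕ q ⊕ q ⊕ t(k, m, k)) ⊕ t(t(t(m, m, m), t(k, q, m), q ⊗ q), k ⊗ t(m, m, m) ⊗ t(q, q, m) ⊕ m ⊗ t(m, m, m) ⊗ t(q, q, m) ⊕ q ⊗ t(m, m, m) ⊗ t(q, q, m), k ⊗ m ⊕ k ⊗ m ⊕ m ⊗ q ⊕ m ⊗ q)

Derivation:
Flatten:  t(t(t(m, m, m), t(k, q, m), q ⊗ q), k ⊗ t(m, m, m) ⊗ t(q, q, m) ⊕ m ⊗ t(m, m, m) ⊗ t(q, q, m) ⊕ q ⊗ t(m, m, m) ⊗ t(q, q, m), k ⊗ m ⊕ k ⊗ m ⊕ m ⊗ q ⊕ m ⊗ q) ⊕ k ⊕ q ⊕ t(k ⊗ m ⊕ m ⊕ m ⊕ t(k, k, m), k ⊗ k ⊗ m ⊗ m ⊗ t(k, k, q), m ⊕ m ⊕ m ⊕ q ⊕ q ⊕ t(k, m, k)) ⊕ m ⊕ m ⊗ q ⊗ t(k ⊗ k ⊗ k, q, m) ⊗ t(t(k, q, q), m ⊗ m ⊗ m ⊗ q, t(m, k, q))
Sort:  k ⊕ m ⊕ m ⊗ q ⊗ t(k ⊗ k ⊗ k, q, m) ⊗ t(t(k, q, q), m ⊗ m ⊗ m ⊗ q, t(m, k, q)) ⊕ q ⊕ t(k ⊗ m ⊕ m ⊕ m ⊕ t(k, k, m), k ⊗ k ⊗ m ⊗ m ⊗ t(k, k, q), m ⊕ m ⊕ m ⊕ q ⊕ q ⊕ t(k, m, k)) ⊕ t(t(t(m, m, m), t(k, q, m), q ⊗ q), k ⊗ t(m, m, m) ⊗ t(q, q, m) ⊕ m ⊗ t(m, m, m) ⊗ t(q, q, m) ⊕ q ⊗ t(m, m, m) ⊗ t(q, q, m), k ⊗ m ⊕ k ⊗ m ⊕ m ⊗ q ⊕ m ⊗ q)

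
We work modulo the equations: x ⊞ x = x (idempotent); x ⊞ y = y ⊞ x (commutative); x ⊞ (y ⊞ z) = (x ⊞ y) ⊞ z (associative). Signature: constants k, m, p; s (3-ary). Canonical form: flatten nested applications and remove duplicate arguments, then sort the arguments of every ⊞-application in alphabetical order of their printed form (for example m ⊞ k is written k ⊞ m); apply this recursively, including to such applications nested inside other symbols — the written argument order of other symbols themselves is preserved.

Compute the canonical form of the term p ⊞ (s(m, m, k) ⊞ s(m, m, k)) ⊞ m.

Merge nested applications:  p ⊞ s(m, m, k) ⊞ s(m, m, k) ⊞ m
Idempotence:  drop duplicate s(m, m, k)
Sort:  m ⊞ p ⊞ s(m, m, k)

Answer: m ⊞ p ⊞ s(m, m, k)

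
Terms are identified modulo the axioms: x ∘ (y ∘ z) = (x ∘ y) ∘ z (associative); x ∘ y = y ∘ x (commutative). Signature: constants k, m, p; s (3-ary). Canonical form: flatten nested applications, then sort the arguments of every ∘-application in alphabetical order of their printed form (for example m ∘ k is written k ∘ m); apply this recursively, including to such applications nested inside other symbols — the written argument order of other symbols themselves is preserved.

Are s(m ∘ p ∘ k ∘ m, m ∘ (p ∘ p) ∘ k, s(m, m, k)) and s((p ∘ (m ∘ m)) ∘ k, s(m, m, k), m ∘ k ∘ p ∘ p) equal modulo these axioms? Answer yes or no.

Left:  s(m ∘ p ∘ k ∘ m, m ∘ (p ∘ p) ∘ k, s(m, m, k))
  Work inside:  m ∘ (p ∘ p) ∘ k
  Merge nested applications:  m ∘ p ∘ p ∘ k
  Sort arguments:  k ∘ m ∘ p ∘ p
  Put back:  s(k ∘ m ∘ m ∘ p, k ∘ m ∘ p ∘ p, s(m, m, k))
Right:  s((p ∘ (m ∘ m)) ∘ k, s(m, m, k), m ∘ k ∘ p ∘ p)
  Descend into:  (p ∘ (m ∘ m)) ∘ k
  Un-nest:  p ∘ m ∘ m ∘ k
  Sort:  k ∘ m ∘ m ∘ p
  Put back:  s(k ∘ m ∘ m ∘ p, s(m, m, k), k ∘ m ∘ p ∘ p)

Answer: no — s(k ∘ m ∘ m ∘ p, k ∘ m ∘ p ∘ p, s(m, m, k)) vs s(k ∘ m ∘ m ∘ p, s(m, m, k), k ∘ m ∘ p ∘ p)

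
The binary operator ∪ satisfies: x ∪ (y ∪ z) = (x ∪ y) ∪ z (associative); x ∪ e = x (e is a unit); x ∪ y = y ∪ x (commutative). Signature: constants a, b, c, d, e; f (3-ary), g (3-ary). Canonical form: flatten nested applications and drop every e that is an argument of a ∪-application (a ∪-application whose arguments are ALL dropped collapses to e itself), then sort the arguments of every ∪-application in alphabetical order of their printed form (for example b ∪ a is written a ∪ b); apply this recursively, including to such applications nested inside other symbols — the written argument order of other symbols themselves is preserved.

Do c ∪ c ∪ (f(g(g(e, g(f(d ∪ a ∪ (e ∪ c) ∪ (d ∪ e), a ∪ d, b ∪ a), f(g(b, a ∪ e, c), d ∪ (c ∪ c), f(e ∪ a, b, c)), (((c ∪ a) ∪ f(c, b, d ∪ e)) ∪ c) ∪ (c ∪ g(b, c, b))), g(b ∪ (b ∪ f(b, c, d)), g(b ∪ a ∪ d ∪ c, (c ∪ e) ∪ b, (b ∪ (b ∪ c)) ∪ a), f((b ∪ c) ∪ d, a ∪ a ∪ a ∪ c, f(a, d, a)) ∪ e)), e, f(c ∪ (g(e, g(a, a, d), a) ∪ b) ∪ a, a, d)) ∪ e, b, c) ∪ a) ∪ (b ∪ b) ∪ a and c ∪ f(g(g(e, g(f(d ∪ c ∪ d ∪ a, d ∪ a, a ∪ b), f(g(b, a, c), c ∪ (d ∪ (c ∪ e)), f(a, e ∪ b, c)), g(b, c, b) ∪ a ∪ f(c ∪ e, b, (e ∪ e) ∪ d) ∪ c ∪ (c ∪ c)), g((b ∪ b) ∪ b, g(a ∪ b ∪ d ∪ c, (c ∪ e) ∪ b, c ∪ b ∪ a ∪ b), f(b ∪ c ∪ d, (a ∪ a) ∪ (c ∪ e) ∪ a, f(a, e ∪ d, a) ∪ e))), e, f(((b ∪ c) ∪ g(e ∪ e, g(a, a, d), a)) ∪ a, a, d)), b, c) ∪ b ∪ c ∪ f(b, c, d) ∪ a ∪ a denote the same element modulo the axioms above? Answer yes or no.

Answer: no — a ∪ a ∪ b ∪ b ∪ c ∪ c ∪ f(g(g(e, g(f(a ∪ c ∪ d ∪ d, a ∪ d, a ∪ b), f(g(b, a, c), c ∪ c ∪ d, f(a, b, c)), a ∪ c ∪ c ∪ c ∪ f(c, b, d) ∪ g(b, c, b)), g(b ∪ b ∪ f(b, c, d), g(a ∪ b ∪ c ∪ d, b ∪ c, a ∪ b ∪ b ∪ c), f(b ∪ c ∪ d, a ∪ a ∪ a ∪ c, f(a, d, a)))), e, f(a ∪ b ∪ c ∪ g(e, g(a, a, d), a), a, d)), b, c) vs a ∪ a ∪ b ∪ c ∪ c ∪ f(b, c, d) ∪ f(g(g(e, g(f(a ∪ c ∪ d ∪ d, a ∪ d, a ∪ b), f(g(b, a, c), c ∪ c ∪ d, f(a, b, c)), a ∪ c ∪ c ∪ c ∪ f(c, b, d) ∪ g(b, c, b)), g(b ∪ b ∪ b, g(a ∪ b ∪ c ∪ d, b ∪ c, a ∪ b ∪ b ∪ c), f(b ∪ c ∪ d, a ∪ a ∪ a ∪ c, f(a, d, a)))), e, f(a ∪ b ∪ c ∪ g(e, g(a, a, d), a), a, d)), b, c)

Derivation:
Left:  c ∪ c ∪ (f(g(g(e, g(f(d ∪ a ∪ (e ∪ c) ∪ (d ∪ e), a ∪ d, b ∪ a), f(g(b, a ∪ e, c), d ∪ (c ∪ c), f(e ∪ a, b, c)), (((c ∪ a) ∪ f(c, b, d ∪ e)) ∪ c) ∪ (c ∪ g(b, c, b))), g(b ∪ (b ∪ f(b, c, d)), g(b ∪ a ∪ d ∪ c, (c ∪ e) ∪ b, (b ∪ (b ∪ c)) ∪ a), f((b ∪ c) ∪ d, a ∪ a ∪ a ∪ c, f(a, d, a)) ∪ e)), e, f(c ∪ (g(e, g(a, a, d), a) ∪ b) ∪ a, a, d)) ∪ e, b, c) ∪ a) ∪ (b ∪ b) ∪ a
  Flatten:  c ∪ c ∪ f(g(g(e, g(f(d ∪ a ∪ (e ∪ c) ∪ (d ∪ e), a ∪ d, b ∪ a), f(g(b, a ∪ e, c), d ∪ (c ∪ c), f(e ∪ a, b, c)), (((c ∪ a) ∪ f(c, b, d ∪ e)) ∪ c) ∪ (c ∪ g(b, c, b))), g(b ∪ (b ∪ f(b, c, d)), g(b ∪ a ∪ d ∪ c, (c ∪ e) ∪ b, (b ∪ (b ∪ c)) ∪ a), f((b ∪ c) ∪ d, a ∪ a ∪ a ∪ c, f(a, d, a)) ∪ e)), e, f(c ∪ (g(e, g(a, a, d), a) ∪ b) ∪ a, a, d)) ∪ e, b, c) ∪ a ∪ b ∪ b ∪ a
  Canonicalize subterm:  f(g(g(e, g(f(d ∪ a ∪ (e ∪ c) ∪ (d ∪ e), a ∪ d, b ∪ a), f(g(b, a ∪ e, c), d ∪ (c ∪ c), f(e ∪ a, b, c)), (((c ∪ a) ∪ f(c, b, d ∪ e)) ∪ c) ∪ (c ∪ g(b, c, b))), g(b ∪ (b ∪ f(b, c, d)), g(b ∪ a ∪ d ∪ c, (c ∪ e) ∪ b, (b ∪ (b ∪ c)) ∪ a), f((b ∪ c) ∪ d, a ∪ a ∪ a ∪ c, f(a, d, a)) ∪ e)), e, f(c ∪ (g(e, g(a, a, d), a) ∪ b) ∪ a, a, d)) ∪ e, b, c)  →  f(g(g(e, g(f(a ∪ c ∪ d ∪ d, a ∪ d, a ∪ b), f(g(b, a, c), c ∪ c ∪ d, f(a, b, c)), a ∪ c ∪ c ∪ c ∪ f(c, b, d) ∪ g(b, c, b)), g(b ∪ b ∪ f(b, c, d), g(a ∪ b ∪ c ∪ d, b ∪ c, a ∪ b ∪ b ∪ c), f(b ∪ c ∪ d, a ∪ a ∪ a ∪ c, f(a, d, a)))), e, f(a ∪ b ∪ c ∪ g(e, g(a, a, d), a), a, d)), b, c)
  Sort:  a ∪ a ∪ b ∪ b ∪ c ∪ c ∪ f(g(g(e, g(f(a ∪ c ∪ d ∪ d, a ∪ d, a ∪ b), f(g(b, a, c), c ∪ c ∪ d, f(a, b, c)), a ∪ c ∪ c ∪ c ∪ f(c, b, d) ∪ g(b, c, b)), g(b ∪ b ∪ f(b, c, d), g(a ∪ b ∪ c ∪ d, b ∪ c, a ∪ b ∪ b ∪ c), f(b ∪ c ∪ d, a ∪ a ∪ a ∪ c, f(a, d, a)))), e, f(a ∪ b ∪ c ∪ g(e, g(a, a, d), a), a, d)), b, c)
Right:  c ∪ f(g(g(e, g(f(d ∪ c ∪ d ∪ a, d ∪ a, a ∪ b), f(g(b, a, c), c ∪ (d ∪ (c ∪ e)), f(a, e ∪ b, c)), g(b, c, b) ∪ a ∪ f(c ∪ e, b, (e ∪ e) ∪ d) ∪ c ∪ (c ∪ c)), g((b ∪ b) ∪ b, g(a ∪ b ∪ d ∪ c, (c ∪ e) ∪ b, c ∪ b ∪ a ∪ b), f(b ∪ c ∪ d, (a ∪ a) ∪ (c ∪ e) ∪ a, f(a, e ∪ d, a) ∪ e))), e, f(((b ∪ c) ∪ g(e ∪ e, g(a, a, d), a)) ∪ a, a, d)), b, c) ∪ b ∪ c ∪ f(b, c, d) ∪ a ∪ a
  Canonicalize subterm:  f(g(g(e, g(f(d ∪ c ∪ d ∪ a, d ∪ a, a ∪ b), f(g(b, a, c), c ∪ (d ∪ (c ∪ e)), f(a, e ∪ b, c)), g(b, c, b) ∪ a ∪ f(c ∪ e, b, (e ∪ e) ∪ d) ∪ c ∪ (c ∪ c)), g((b ∪ b) ∪ b, g(a ∪ b ∪ d ∪ c, (c ∪ e) ∪ b, c ∪ b ∪ a ∪ b), f(b ∪ c ∪ d, (a ∪ a) ∪ (c ∪ e) ∪ a, f(a, e ∪ d, a) ∪ e))), e, f(((b ∪ c) ∪ g(e ∪ e, g(a, a, d), a)) ∪ a, a, d)), b, c)  →  f(g(g(e, g(f(a ∪ c ∪ d ∪ d, a ∪ d, a ∪ b), f(g(b, a, c), c ∪ c ∪ d, f(a, b, c)), a ∪ c ∪ c ∪ c ∪ f(c, b, d) ∪ g(b, c, b)), g(b ∪ b ∪ b, g(a ∪ b ∪ c ∪ d, b ∪ c, a ∪ b ∪ b ∪ c), f(b ∪ c ∪ d, a ∪ a ∪ a ∪ c, f(a, d, a)))), e, f(a ∪ b ∪ c ∪ g(e, g(a, a, d), a), a, d)), b, c)
  Sort:  a ∪ a ∪ b ∪ c ∪ c ∪ f(b, c, d) ∪ f(g(g(e, g(f(a ∪ c ∪ d ∪ d, a ∪ d, a ∪ b), f(g(b, a, c), c ∪ c ∪ d, f(a, b, c)), a ∪ c ∪ c ∪ c ∪ f(c, b, d) ∪ g(b, c, b)), g(b ∪ b ∪ b, g(a ∪ b ∪ c ∪ d, b ∪ c, a ∪ b ∪ b ∪ c), f(b ∪ c ∪ d, a ∪ a ∪ a ∪ c, f(a, d, a)))), e, f(a ∪ b ∪ c ∪ g(e, g(a, a, d), a), a, d)), b, c)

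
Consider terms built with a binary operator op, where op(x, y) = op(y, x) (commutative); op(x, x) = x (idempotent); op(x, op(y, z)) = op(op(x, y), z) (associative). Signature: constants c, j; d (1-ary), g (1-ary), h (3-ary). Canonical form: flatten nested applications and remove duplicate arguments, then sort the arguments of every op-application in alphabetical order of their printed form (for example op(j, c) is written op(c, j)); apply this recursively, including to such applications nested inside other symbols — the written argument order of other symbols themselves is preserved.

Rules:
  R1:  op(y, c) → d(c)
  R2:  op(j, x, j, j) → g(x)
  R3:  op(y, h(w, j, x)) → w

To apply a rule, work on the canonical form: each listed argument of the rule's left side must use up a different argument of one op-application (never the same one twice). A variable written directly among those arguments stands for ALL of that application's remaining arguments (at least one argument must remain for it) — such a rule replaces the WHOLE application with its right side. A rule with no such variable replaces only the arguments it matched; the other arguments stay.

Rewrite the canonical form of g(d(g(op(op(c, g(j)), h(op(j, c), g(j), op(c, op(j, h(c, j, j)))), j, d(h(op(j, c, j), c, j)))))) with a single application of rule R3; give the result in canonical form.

Canonical form:  g(d(g(op(c, d(h(op(c, j), c, j)), g(j), h(op(c, j), g(j), op(c, h(c, j, j), j)), j))))
Match R3:  consume h(c, j, j);  w := c, x := j, y := op(c, j)
The extension variable absorbs all remaining arguments, so the whole application is rewritten.
Result:  g(d(g(op(c, d(h(op(c, j), c, j)), g(j), h(op(c, j), g(j), c), j))))

Answer: g(d(g(op(c, d(h(op(c, j), c, j)), g(j), h(op(c, j), g(j), c), j))))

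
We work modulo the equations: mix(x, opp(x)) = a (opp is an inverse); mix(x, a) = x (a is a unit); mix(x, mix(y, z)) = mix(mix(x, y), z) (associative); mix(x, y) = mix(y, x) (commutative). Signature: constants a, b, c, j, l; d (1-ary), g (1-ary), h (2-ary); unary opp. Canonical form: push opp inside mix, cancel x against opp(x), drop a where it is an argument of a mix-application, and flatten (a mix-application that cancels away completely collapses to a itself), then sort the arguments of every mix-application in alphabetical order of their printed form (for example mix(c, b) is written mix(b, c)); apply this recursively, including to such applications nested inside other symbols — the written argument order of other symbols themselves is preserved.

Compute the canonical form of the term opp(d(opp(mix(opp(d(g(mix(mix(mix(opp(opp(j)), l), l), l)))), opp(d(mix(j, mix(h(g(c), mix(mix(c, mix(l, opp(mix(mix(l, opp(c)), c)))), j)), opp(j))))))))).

Push opp inside:  distribute opp over mix and collapse double opp
Collect terms:  opp(d(mix(d(g(mix(j, l, l, l))), d(h(g(c), mix(c, j))))))

Answer: opp(d(mix(d(g(mix(j, l, l, l))), d(h(g(c), mix(c, j))))))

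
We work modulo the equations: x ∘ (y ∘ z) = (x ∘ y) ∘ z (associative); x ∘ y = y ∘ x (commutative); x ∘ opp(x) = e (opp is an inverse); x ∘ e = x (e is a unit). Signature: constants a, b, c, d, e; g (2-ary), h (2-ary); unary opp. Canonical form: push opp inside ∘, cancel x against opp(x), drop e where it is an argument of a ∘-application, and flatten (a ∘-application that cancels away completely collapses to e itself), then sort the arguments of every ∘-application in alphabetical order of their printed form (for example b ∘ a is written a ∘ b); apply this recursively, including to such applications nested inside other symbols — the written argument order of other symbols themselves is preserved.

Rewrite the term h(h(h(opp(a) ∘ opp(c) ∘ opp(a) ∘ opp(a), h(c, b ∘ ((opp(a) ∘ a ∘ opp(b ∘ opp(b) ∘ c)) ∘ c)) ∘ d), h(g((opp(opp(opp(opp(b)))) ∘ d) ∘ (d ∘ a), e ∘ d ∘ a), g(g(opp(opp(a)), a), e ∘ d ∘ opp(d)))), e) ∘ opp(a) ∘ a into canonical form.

Push opp inside:  distribute opp over ∘ and collapse double opp
Cancel:  a cancels
Combine occurrences:  h(h(h(opp(a) ∘ opp(a) ∘ opp(a) ∘ opp(c), d ∘ h(c, b)), h(g(a ∘ b ∘ d ∘ d, a ∘ d), g(g(a, a), e))), e)

Answer: h(h(h(opp(a) ∘ opp(a) ∘ opp(a) ∘ opp(c), d ∘ h(c, b)), h(g(a ∘ b ∘ d ∘ d, a ∘ d), g(g(a, a), e))), e)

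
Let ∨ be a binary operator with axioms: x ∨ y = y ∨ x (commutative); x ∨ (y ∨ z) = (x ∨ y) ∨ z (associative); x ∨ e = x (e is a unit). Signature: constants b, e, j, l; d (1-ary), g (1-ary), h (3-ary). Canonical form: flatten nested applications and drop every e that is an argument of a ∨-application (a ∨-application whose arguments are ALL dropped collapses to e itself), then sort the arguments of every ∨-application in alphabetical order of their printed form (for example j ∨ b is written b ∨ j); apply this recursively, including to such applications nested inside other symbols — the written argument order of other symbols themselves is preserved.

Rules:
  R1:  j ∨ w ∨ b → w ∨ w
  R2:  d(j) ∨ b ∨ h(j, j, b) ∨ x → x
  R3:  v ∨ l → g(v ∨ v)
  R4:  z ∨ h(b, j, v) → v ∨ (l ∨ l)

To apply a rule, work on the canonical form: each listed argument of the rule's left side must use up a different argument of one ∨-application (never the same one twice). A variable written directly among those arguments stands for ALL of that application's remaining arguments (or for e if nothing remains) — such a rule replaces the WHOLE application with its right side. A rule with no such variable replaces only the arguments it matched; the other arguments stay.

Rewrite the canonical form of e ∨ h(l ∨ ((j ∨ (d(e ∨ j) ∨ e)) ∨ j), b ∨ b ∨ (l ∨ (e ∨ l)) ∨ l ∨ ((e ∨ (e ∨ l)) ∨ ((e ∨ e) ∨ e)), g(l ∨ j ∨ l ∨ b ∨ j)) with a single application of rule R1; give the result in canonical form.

Canonical form:  h(d(j) ∨ j ∨ j ∨ l, b ∨ b ∨ l ∨ l ∨ l ∨ l, g(b ∨ j ∨ j ∨ l ∨ l))
Apply R1:  consuming b, j;  w := j ∨ l ∨ l
The extension variable absorbs all remaining arguments, so the whole application is rewritten.
Result:  h(d(j) ∨ j ∨ j ∨ l, b ∨ b ∨ l ∨ l ∨ l ∨ l, g(j ∨ j ∨ l ∨ l ∨ l ∨ l))

Answer: h(d(j) ∨ j ∨ j ∨ l, b ∨ b ∨ l ∨ l ∨ l ∨ l, g(j ∨ j ∨ l ∨ l ∨ l ∨ l))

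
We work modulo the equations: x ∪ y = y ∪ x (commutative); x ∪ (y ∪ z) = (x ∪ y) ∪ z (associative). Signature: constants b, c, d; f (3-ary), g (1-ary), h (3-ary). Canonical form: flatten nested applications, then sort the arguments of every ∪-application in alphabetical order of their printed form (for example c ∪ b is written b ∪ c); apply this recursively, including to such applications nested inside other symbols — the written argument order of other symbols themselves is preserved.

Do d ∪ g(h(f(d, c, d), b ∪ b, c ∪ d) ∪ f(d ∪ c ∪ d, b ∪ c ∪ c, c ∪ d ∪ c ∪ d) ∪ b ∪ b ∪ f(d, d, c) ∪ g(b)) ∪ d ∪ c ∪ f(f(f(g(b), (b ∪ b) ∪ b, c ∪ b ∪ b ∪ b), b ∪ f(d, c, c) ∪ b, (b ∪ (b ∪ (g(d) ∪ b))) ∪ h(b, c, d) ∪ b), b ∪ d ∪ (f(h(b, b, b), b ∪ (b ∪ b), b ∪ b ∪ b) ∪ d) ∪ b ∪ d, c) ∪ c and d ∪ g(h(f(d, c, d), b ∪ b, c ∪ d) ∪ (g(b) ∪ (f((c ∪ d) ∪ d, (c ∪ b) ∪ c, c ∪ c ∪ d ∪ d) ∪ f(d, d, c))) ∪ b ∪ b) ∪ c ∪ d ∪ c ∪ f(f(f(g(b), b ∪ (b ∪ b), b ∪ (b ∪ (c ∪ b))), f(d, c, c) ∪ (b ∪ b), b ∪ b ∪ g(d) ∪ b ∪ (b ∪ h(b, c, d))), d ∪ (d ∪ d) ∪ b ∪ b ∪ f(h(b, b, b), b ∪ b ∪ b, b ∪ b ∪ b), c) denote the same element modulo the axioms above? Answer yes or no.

Answer: yes — both canonical forms are c ∪ c ∪ d ∪ d ∪ f(f(f(g(b), b ∪ b ∪ b, b ∪ b ∪ b ∪ c), b ∪ b ∪ f(d, c, c), b ∪ b ∪ b ∪ b ∪ g(d) ∪ h(b, c, d)), b ∪ b ∪ d ∪ d ∪ d ∪ f(h(b, b, b), b ∪ b ∪ b, b ∪ b ∪ b), c) ∪ g(b ∪ b ∪ f(c ∪ d ∪ d, b ∪ c ∪ c, c ∪ c ∪ d ∪ d) ∪ f(d, d, c) ∪ g(b) ∪ h(f(d, c, d), b ∪ b, c ∪ d))

Derivation:
Left:  d ∪ g(h(f(d, c, d), b ∪ b, c ∪ d) ∪ f(d ∪ c ∪ d, b ∪ c ∪ c, c ∪ d ∪ c ∪ d) ∪ b ∪ b ∪ f(d, d, c) ∪ g(b)) ∪ d ∪ c ∪ f(f(f(g(b), (b ∪ b) ∪ b, c ∪ b ∪ b ∪ b), b ∪ f(d, c, c) ∪ b, (b ∪ (b ∪ (g(d) ∪ b))) ∪ h(b, c, d) ∪ b), b ∪ d ∪ (f(h(b, b, b), b ∪ (b ∪ b), b ∪ b ∪ b) ∪ d) ∪ b ∪ d, c) ∪ c
  Canonicalize subterm:  g(h(f(d, c, d), b ∪ b, c ∪ d) ∪ f(d ∪ c ∪ d, b ∪ c ∪ c, c ∪ d ∪ c ∪ d) ∪ b ∪ b ∪ f(d, d, c) ∪ g(b))  →  g(b ∪ b ∪ f(c ∪ d ∪ d, b ∪ c ∪ c, c ∪ c ∪ d ∪ d) ∪ f(d, d, c) ∪ g(b) ∪ h(f(d, c, d), b ∪ b, c ∪ d))
  Inside:  f(f(f(g(b), (b ∪ b) ∪ b, c ∪ b ∪ b ∪ b), b ∪ f(d, c, c) ∪ b, (b ∪ (b ∪ (g(d) ∪ b))) ∪ h(b, c, d) ∪ b), b ∪ d ∪ (f(h(b, b, b), b ∪ (b ∪ b), b ∪ b ∪ b) ∪ d) ∪ b ∪ d, c)  →  f(f(f(g(b), b ∪ b ∪ b, b ∪ b ∪ b ∪ c), b ∪ b ∪ f(d, c, c), b ∪ b ∪ b ∪ b ∪ g(d) ∪ h(b, c, d)), b ∪ b ∪ d ∪ d ∪ d ∪ f(h(b, b, b), b ∪ b ∪ b, b ∪ b ∪ b), c)
  Sort:  c ∪ c ∪ d ∪ d ∪ f(f(f(g(b), b ∪ b ∪ b, b ∪ b ∪ b ∪ c), b ∪ b ∪ f(d, c, c), b ∪ b ∪ b ∪ b ∪ g(d) ∪ h(b, c, d)), b ∪ b ∪ d ∪ d ∪ d ∪ f(h(b, b, b), b ∪ b ∪ b, b ∪ b ∪ b), c) ∪ g(b ∪ b ∪ f(c ∪ d ∪ d, b ∪ c ∪ c, c ∪ c ∪ d ∪ d) ∪ f(d, d, c) ∪ g(b) ∪ h(f(d, c, d), b ∪ b, c ∪ d))
Right:  d ∪ g(h(f(d, c, d), b ∪ b, c ∪ d) ∪ (g(b) ∪ (f((c ∪ d) ∪ d, (c ∪ b) ∪ c, c ∪ c ∪ d ∪ d) ∪ f(d, d, c))) ∪ b ∪ b) ∪ c ∪ d ∪ c ∪ f(f(f(g(b), b ∪ (b ∪ b), b ∪ (b ∪ (c ∪ b))), f(d, c, c) ∪ (b ∪ b), b ∪ b ∪ g(d) ∪ b ∪ (b ∪ h(b, c, d))), d ∪ (d ∪ d) ∪ b ∪ b ∪ f(h(b, b, b), b ∪ b ∪ b, b ∪ b ∪ b), c)
  Inside:  g(h(f(d, c, d), b ∪ b, c ∪ d) ∪ (g(b) ∪ (f((c ∪ d) ∪ d, (c ∪ b) ∪ c, c ∪ c ∪ d ∪ d) ∪ f(d, d, c))) ∪ b ∪ b)  →  g(b ∪ b ∪ f(c ∪ d ∪ d, b ∪ c ∪ c, c ∪ c ∪ d ∪ d) ∪ f(d, d, c) ∪ g(b) ∪ h(f(d, c, d), b ∪ b, c ∪ d))
  Canonicalize subterm:  f(f(f(g(b), b ∪ (b ∪ b), b ∪ (b ∪ (c ∪ b))), f(d, c, c) ∪ (b ∪ b), b ∪ b ∪ g(d) ∪ b ∪ (b ∪ h(b, c, d))), d ∪ (d ∪ d) ∪ b ∪ b ∪ f(h(b, b, b), b ∪ b ∪ b, b ∪ b ∪ b), c)  →  f(f(f(g(b), b ∪ b ∪ b, b ∪ b ∪ b ∪ c), b ∪ b ∪ f(d, c, c), b ∪ b ∪ b ∪ b ∪ g(d) ∪ h(b, c, d)), b ∪ b ∪ d ∪ d ∪ d ∪ f(h(b, b, b), b ∪ b ∪ b, b ∪ b ∪ b), c)
  Sort:  c ∪ c ∪ d ∪ d ∪ f(f(f(g(b), b ∪ b ∪ b, b ∪ b ∪ b ∪ c), b ∪ b ∪ f(d, c, c), b ∪ b ∪ b ∪ b ∪ g(d) ∪ h(b, c, d)), b ∪ b ∪ d ∪ d ∪ d ∪ f(h(b, b, b), b ∪ b ∪ b, b ∪ b ∪ b), c) ∪ g(b ∪ b ∪ f(c ∪ d ∪ d, b ∪ c ∪ c, c ∪ c ∪ d ∪ d) ∪ f(d, d, c) ∪ g(b) ∪ h(f(d, c, d), b ∪ b, c ∪ d))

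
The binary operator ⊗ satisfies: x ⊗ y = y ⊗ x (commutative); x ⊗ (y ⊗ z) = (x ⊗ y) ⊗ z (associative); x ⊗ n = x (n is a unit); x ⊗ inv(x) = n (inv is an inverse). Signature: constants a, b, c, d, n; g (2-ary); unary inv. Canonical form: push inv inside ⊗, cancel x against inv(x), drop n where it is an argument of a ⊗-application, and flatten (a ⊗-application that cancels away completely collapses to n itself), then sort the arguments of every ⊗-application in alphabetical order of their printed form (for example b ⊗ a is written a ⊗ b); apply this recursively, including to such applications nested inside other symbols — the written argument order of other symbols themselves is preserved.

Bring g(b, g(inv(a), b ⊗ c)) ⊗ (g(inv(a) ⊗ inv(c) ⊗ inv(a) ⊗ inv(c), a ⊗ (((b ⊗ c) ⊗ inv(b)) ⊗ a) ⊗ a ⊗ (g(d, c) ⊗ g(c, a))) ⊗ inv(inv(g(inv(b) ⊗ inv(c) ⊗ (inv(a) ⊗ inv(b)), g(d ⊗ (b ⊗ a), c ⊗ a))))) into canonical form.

Answer: g(b, g(inv(a), b ⊗ c)) ⊗ g(inv(a) ⊗ inv(a) ⊗ inv(c) ⊗ inv(c), a ⊗ a ⊗ a ⊗ c ⊗ g(c, a) ⊗ g(d, c)) ⊗ g(inv(a) ⊗ inv(b) ⊗ inv(b) ⊗ inv(c), g(a ⊗ b ⊗ d, a ⊗ c))

Derivation:
Push inv inside:  distribute inv over ⊗ and collapse double inv
Collect terms:  g(b, g(inv(a), b ⊗ c)) ⊗ g(inv(a) ⊗ inv(a) ⊗ inv(c) ⊗ inv(c), a ⊗ a ⊗ a ⊗ c ⊗ g(c, a) ⊗ g(d, c)) ⊗ g(inv(a) ⊗ inv(b) ⊗ inv(b) ⊗ inv(c), g(a ⊗ b ⊗ d, a ⊗ c))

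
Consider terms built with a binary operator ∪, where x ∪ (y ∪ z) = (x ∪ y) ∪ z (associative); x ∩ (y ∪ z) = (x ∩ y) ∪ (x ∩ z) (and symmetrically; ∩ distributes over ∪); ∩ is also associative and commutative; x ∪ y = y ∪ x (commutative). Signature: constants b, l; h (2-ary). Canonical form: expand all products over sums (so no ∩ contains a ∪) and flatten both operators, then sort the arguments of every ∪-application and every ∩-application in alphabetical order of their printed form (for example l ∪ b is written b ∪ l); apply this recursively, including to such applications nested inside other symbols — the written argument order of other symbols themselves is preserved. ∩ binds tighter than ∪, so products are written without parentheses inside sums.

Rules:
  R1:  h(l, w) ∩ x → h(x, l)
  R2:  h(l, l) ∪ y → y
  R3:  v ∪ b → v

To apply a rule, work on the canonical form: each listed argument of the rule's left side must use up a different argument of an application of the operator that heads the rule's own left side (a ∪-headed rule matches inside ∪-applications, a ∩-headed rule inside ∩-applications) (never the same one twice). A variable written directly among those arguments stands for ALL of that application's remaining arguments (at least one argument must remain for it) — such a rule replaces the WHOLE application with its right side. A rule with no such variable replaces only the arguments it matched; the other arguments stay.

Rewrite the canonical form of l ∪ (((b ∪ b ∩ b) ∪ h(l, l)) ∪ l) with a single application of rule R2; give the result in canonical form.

Answer: b ∪ b ∩ b ∪ l ∪ l

Derivation:
Canonical form:  b ∪ b ∩ b ∪ h(l, l) ∪ l ∪ l
Apply R2:  consuming h(l, l);  y := b ∪ b ∩ b ∪ l ∪ l
The variable takes the whole remainder — replace the entire application.
Result:  b ∪ b ∩ b ∪ l ∪ l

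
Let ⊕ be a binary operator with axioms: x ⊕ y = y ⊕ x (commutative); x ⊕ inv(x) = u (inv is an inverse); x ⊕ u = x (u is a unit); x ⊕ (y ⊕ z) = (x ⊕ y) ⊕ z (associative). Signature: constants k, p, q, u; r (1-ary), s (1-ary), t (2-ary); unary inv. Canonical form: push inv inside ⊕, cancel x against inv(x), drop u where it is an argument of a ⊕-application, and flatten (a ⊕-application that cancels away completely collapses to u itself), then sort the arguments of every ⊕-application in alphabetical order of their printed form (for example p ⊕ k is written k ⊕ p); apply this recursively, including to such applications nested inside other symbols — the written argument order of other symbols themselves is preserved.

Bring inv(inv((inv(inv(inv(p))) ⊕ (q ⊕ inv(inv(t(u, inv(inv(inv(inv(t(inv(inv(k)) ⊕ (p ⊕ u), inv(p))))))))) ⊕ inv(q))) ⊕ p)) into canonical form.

Answer: t(u, t(k ⊕ p, inv(p)))

Derivation:
Push inv inside:  distribute inv over ⊕ and collapse double inv
Cancel:  p cancels; q cancels
Collect terms:  t(u, t(k ⊕ p, inv(p)))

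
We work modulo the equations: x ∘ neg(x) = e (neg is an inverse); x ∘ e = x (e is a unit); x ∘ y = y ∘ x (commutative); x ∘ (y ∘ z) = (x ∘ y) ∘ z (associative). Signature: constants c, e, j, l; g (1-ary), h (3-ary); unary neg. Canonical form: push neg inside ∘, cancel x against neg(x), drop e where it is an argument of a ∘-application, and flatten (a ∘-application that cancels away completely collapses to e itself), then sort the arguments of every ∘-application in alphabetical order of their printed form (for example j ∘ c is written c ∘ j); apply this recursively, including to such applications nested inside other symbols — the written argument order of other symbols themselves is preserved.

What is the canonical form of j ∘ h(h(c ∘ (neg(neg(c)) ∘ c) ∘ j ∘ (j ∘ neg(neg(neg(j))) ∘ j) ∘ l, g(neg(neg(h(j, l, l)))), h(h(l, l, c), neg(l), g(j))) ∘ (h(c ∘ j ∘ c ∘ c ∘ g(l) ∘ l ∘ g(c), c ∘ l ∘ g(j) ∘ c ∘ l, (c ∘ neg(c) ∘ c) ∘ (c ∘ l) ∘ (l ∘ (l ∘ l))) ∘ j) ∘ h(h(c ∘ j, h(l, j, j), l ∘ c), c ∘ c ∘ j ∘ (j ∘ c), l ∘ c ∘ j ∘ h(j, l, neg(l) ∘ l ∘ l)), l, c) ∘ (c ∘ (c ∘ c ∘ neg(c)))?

Answer: c ∘ c ∘ h(h(c ∘ c ∘ c ∘ g(c) ∘ g(l) ∘ j ∘ l, c ∘ c ∘ g(j) ∘ l ∘ l, c ∘ c ∘ l ∘ l ∘ l ∘ l) ∘ h(c ∘ c ∘ c ∘ j ∘ j ∘ l, g(h(j, l, l)), h(h(l, l, c), neg(l), g(j))) ∘ h(h(c ∘ j, h(l, j, j), c ∘ l), c ∘ c ∘ c ∘ j ∘ j, c ∘ h(j, l, l) ∘ j ∘ l) ∘ j, l, c) ∘ j

Derivation:
Push neg inside:  distribute neg over ∘ and collapse double neg
Collect:  j ∘ h(h(c ∘ c ∘ c ∘ g(c) ∘ g(l) ∘ j ∘ l, c ∘ c ∘ g(j) ∘ l ∘ l, c ∘ c ∘ l ∘ l ∘ l ∘ l) ∘ h(c ∘ c ∘ c ∘ j ∘ j ∘ l, g(h(j, l, l)), h(h(l, l, c), neg(l), g(j))) ∘ h(h(c ∘ j, h(l, j, j), c ∘ l), c ∘ c ∘ c ∘ j ∘ j, c ∘ h(j, l, l) ∘ j ∘ l) ∘ j, l, c) ∘ c ∘ c
Order the arguments:  c ∘ c ∘ h(h(c ∘ c ∘ c ∘ g(c) ∘ g(l) ∘ j ∘ l, c ∘ c ∘ g(j) ∘ l ∘ l, c ∘ c ∘ l ∘ l ∘ l ∘ l) ∘ h(c ∘ c ∘ c ∘ j ∘ j ∘ l, g(h(j, l, l)), h(h(l, l, c), neg(l), g(j))) ∘ h(h(c ∘ j, h(l, j, j), c ∘ l), c ∘ c ∘ c ∘ j ∘ j, c ∘ h(j, l, l) ∘ j ∘ l) ∘ j, l, c) ∘ j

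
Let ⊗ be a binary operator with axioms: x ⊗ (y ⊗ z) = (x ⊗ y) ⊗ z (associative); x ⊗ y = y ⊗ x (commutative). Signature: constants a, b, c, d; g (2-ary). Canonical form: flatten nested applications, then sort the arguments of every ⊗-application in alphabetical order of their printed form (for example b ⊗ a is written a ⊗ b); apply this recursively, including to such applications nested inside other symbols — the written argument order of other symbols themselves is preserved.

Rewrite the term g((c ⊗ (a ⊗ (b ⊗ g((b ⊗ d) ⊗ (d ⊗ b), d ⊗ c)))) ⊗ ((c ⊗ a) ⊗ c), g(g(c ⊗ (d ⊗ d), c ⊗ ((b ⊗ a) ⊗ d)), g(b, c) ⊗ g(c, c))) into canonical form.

Answer: g(a ⊗ a ⊗ b ⊗ c ⊗ c ⊗ c ⊗ g(b ⊗ b ⊗ d ⊗ d, c ⊗ d), g(g(c ⊗ d ⊗ d, a ⊗ b ⊗ c ⊗ d), g(b, c) ⊗ g(c, c)))

Derivation:
Work inside:  (c ⊗ (a ⊗ (b ⊗ g((b ⊗ d) ⊗ (d ⊗ b), d ⊗ c)))) ⊗ ((c ⊗ a) ⊗ c)
Merge nested applications:  c ⊗ a ⊗ b ⊗ g((b ⊗ d) ⊗ (d ⊗ b), d ⊗ c) ⊗ c ⊗ a ⊗ c
Simplify inside:  g((b ⊗ d) ⊗ (d ⊗ b), d ⊗ c)  →  g(b ⊗ b ⊗ d ⊗ d, c ⊗ d)
Order the arguments:  a ⊗ a ⊗ b ⊗ c ⊗ c ⊗ c ⊗ g(b ⊗ b ⊗ d ⊗ d, c ⊗ d)
Reassemble:  g(a ⊗ a ⊗ b ⊗ c ⊗ c ⊗ c ⊗ g(b ⊗ b ⊗ d ⊗ d, c ⊗ d), g(g(c ⊗ d ⊗ d, a ⊗ b ⊗ c ⊗ d), g(b, c) ⊗ g(c, c)))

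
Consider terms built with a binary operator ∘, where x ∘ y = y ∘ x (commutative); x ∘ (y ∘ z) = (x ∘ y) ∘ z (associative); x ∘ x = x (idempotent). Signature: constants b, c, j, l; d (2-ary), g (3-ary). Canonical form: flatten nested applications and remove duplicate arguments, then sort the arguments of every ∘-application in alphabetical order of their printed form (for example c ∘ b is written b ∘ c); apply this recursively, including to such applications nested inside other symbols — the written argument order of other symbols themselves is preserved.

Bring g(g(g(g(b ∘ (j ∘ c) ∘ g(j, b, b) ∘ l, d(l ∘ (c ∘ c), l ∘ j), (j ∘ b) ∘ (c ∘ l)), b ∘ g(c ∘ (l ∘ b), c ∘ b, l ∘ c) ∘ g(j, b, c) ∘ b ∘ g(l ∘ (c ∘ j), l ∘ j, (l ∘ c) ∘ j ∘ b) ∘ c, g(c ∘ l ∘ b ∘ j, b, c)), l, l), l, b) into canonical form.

Focus inside:  b ∘ g(c ∘ (l ∘ b), c ∘ b, l ∘ c) ∘ g(j, b, c) ∘ b ∘ g(l ∘ (c ∘ j), l ∘ j, (l ∘ c) ∘ j ∘ b) ∘ c
Canonicalize subterm:  g(c ∘ (l ∘ b), c ∘ b, l ∘ c)  →  g(b ∘ c ∘ l, b ∘ c, c ∘ l)
Canonicalize subterm:  g(l ∘ (c ∘ j), l ∘ j, (l ∘ c) ∘ j ∘ b)  →  g(c ∘ j ∘ l, j ∘ l, b ∘ c ∘ j ∘ l)
Drop duplicates:  drop duplicate b
Order the arguments:  b ∘ c ∘ g(b ∘ c ∘ l, b ∘ c, c ∘ l) ∘ g(c ∘ j ∘ l, j ∘ l, b ∘ c ∘ j ∘ l) ∘ g(j, b, c)
Reassemble:  g(g(g(g(b ∘ c ∘ g(j, b, b) ∘ j ∘ l, d(c ∘ l, j ∘ l), b ∘ c ∘ j ∘ l), b ∘ c ∘ g(b ∘ c ∘ l, b ∘ c, c ∘ l) ∘ g(c ∘ j ∘ l, j ∘ l, b ∘ c ∘ j ∘ l) ∘ g(j, b, c), g(b ∘ c ∘ j ∘ l, b, c)), l, l), l, b)

Answer: g(g(g(g(b ∘ c ∘ g(j, b, b) ∘ j ∘ l, d(c ∘ l, j ∘ l), b ∘ c ∘ j ∘ l), b ∘ c ∘ g(b ∘ c ∘ l, b ∘ c, c ∘ l) ∘ g(c ∘ j ∘ l, j ∘ l, b ∘ c ∘ j ∘ l) ∘ g(j, b, c), g(b ∘ c ∘ j ∘ l, b, c)), l, l), l, b)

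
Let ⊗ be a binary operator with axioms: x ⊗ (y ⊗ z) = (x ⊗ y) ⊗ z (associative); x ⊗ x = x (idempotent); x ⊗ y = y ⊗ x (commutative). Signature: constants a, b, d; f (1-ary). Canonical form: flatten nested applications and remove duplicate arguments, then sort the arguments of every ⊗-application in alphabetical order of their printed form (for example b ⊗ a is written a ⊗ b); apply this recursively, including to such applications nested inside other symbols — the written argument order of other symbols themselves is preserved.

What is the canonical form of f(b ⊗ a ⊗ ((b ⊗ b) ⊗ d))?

Answer: f(a ⊗ b ⊗ d)

Derivation:
Descend into:  b ⊗ a ⊗ ((b ⊗ b) ⊗ d)
Flatten:  b ⊗ a ⊗ b ⊗ b ⊗ d
Deduplicate:  drop duplicate b, b
Sort:  a ⊗ b ⊗ d
Rebuild:  f(a ⊗ b ⊗ d)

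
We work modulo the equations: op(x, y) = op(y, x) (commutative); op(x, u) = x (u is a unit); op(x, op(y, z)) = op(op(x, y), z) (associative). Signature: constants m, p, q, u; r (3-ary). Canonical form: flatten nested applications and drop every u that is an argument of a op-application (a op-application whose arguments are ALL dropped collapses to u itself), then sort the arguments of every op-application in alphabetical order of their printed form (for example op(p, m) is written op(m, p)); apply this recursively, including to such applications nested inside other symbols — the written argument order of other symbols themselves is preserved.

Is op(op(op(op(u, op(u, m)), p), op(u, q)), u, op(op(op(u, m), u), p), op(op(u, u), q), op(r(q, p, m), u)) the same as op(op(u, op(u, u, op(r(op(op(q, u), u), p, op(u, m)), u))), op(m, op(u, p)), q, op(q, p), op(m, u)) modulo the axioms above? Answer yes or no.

Answer: yes — both canonical forms are op(m, m, p, p, q, q, r(q, p, m))

Derivation:
Left:  op(op(op(op(u, op(u, m)), p), op(u, q)), u, op(op(op(u, m), u), p), op(op(u, u), q), op(r(q, p, m), u))
  Merge nested applications:  op(u, u, m, p, u, q, u, u, m, u, p, u, u, q, r(q, p, m), u)
  Units out:  drop u (×9)
  Sort:  op(m, m, p, p, q, q, r(q, p, m))
Right:  op(op(u, op(u, u, op(r(op(op(q, u), u), p, op(u, m)), u))), op(m, op(u, p)), q, op(q, p), op(m, u))
  Un-nest:  op(u, u, u, r(op(op(q, u), u), p, op(u, m)), u, m, u, p, q, q, p, m, u)
  Simplify inside:  r(op(op(q, u), u), p, op(u, m))  →  r(q, p, m)
  Drop the unit:  drop u (×6)
  Sort:  op(m, m, p, p, q, q, r(q, p, m))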